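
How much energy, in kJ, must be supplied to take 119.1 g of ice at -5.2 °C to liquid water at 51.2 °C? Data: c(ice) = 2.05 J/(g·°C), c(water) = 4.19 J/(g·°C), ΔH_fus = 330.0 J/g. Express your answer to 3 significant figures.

q1 (heat ice -5.2→0.0 °C): 119.1 × 2.05 × 5.2 = 1270 J
q2 (melt at 0 °C): 119.1 × 330.0 = 39303 J
q3 (heat water 0.0→51.2 °C): 119.1 × 4.19 × 51.2 = 25550 J
Total: 1270 + 39303 + 25550 = 66123 J = 66.1 kJ

q = 66.1 kJ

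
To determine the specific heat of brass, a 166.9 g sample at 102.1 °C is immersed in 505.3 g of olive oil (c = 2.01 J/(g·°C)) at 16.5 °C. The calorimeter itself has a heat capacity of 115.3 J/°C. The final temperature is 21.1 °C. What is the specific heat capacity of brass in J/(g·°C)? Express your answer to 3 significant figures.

q_gained = (505.3 × 2.01 + 115.3) × (21.1 − 16.5) = 5202 J
q_lost = 166.9 × c × (102.1 − 21.1) = 13518.9 c
Set equal: c = 5202 / 13518.9 = 0.385 J/(g·°C)

c = 0.385 J/(g·°C)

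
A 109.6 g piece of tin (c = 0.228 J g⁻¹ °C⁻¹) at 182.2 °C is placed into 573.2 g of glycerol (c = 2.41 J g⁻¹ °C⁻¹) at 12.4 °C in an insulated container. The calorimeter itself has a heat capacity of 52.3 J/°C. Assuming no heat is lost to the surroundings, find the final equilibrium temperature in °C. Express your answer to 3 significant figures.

T_f = 15.3 °C

Heat lost by tin = heat gained by glycerol + calorimeter.
(109.6)(0.228)(182.2 − T) = [(573.2)(2.41) + 52.3](T − 12.4)
24.9888 (182.2 − T) = 1433.712 (T − 12.4)
4553.0 − 24.9888 T = 1433.712 T − 17778
22331.0 = 1458.7008 T
T = 15.31 °C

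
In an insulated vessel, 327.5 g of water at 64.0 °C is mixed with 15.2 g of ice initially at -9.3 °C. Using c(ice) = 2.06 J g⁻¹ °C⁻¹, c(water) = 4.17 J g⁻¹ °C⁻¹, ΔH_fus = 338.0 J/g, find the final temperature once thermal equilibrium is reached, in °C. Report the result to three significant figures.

Heat to bring ice to 0 °C and melt it: q₁ = 15.2×2.06×9.3 + 15.2×338.0 = 5428.8 J
Heat the water can supply cooling to 0 °C: 327.5×4.17×64.0 = 87403.2 J > q₁, so all ice melts.
Energy balance: 327.5×4.17×(64.0 − T) = 5428.8 + 15.2×4.17×(T − 0)
1365.675(64.0 − T) = 5428.8 + 63.384 T
87403.2 − 5428.8 = 1429.059 T
T = 81974.4 / 1429.059 = 57.36 °C

T_f = 57.4 °C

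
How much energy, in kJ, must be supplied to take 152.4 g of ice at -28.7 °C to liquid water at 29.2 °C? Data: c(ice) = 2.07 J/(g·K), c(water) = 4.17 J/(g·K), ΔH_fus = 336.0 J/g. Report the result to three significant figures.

q = 78.8 kJ

q1 (heat ice -28.7→0.0 °C): 152.4 × 2.07 × 28.7 = 9054 J
q2 (melt at 0 °C): 152.4 × 336.0 = 51206 J
q3 (heat water 0.0→29.2 °C): 152.4 × 4.17 × 29.2 = 18557 J
Total: 9054 + 51206 + 18557 = 78817 J = 78.8 kJ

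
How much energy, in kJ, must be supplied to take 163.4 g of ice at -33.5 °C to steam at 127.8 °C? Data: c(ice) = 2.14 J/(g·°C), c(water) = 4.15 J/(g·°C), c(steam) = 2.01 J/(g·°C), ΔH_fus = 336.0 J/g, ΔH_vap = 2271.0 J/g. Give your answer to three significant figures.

q = 515 kJ

q1 (heat ice -33.5→0.0 °C): 163.4 × 2.14 × 33.5 = 11714 J
q2 (melt at 0 °C): 163.4 × 336.0 = 54902 J
q3 (heat water 0.0→100.0 °C): 163.4 × 4.15 × 100.0 = 67811 J
q4 (vaporize at 100 °C): 163.4 × 2271.0 = 371081 J
q5 (heat steam 100.0→127.8 °C): 163.4 × 2.01 × 27.8 = 9130 J
Total: 11714 + 54902 + 67811 + 371081 + 9130 = 514638 J = 515 kJ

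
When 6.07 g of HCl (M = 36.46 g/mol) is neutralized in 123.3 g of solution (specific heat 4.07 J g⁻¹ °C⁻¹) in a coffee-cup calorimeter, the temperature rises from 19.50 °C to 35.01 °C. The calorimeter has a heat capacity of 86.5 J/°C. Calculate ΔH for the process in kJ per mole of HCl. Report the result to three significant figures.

ΔH = -54.8 kJ/mol

|ΔT| = |35.01 − 19.50| = 15.51 °C
|q_surr| = (123.3 × 4.07 + 86.5) × 15.51 = 588.331 × 15.51 = 9125 J
n(HCl) = 6.07 / 36.46 = 0.1665 mol
Temperature rose, so q_rxn = −|q_surr| = -9.125 kJ
ΔH = q_rxn / n = -54.80 kJ/mol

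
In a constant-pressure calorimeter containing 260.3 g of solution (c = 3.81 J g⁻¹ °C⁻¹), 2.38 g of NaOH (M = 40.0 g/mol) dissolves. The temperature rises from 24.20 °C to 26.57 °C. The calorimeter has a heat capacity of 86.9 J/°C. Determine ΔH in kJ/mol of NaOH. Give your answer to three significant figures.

ΔH = -43.0 kJ/mol

|ΔT| = |26.57 − 24.20| = 2.37 °C
|q_surr| = (260.3 × 3.81 + 86.9) × 2.37 = 1078.643 × 2.37 = 2556 J
n(NaOH) = 2.38 / 40.0 = 0.05950 mol
Temperature rose, so q_rxn = −|q_surr| = -2.556 kJ
ΔH = q_rxn / n = -42.96 kJ/mol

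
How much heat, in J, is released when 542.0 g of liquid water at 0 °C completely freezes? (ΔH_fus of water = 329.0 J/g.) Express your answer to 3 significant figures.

q = 178000 J

q = m × ΔH_fus = 542.0 × 329.0 = 178300 J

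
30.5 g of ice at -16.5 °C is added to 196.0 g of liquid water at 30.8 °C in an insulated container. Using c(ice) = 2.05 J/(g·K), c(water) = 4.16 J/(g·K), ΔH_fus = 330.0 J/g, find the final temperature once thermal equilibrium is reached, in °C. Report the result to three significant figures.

Heat to bring ice to 0 °C and melt it: q₁ = 30.5×2.05×16.5 + 30.5×330.0 = 11097 J
Heat the water can supply cooling to 0 °C: 196.0×4.16×30.8 = 25113.1 J > q₁, so all ice melts.
Energy balance: 196.0×4.16×(30.8 − T) = 11097 + 30.5×4.16×(T − 0)
815.36(30.8 − T) = 11097 + 126.88 T
25113.1 − 11097 = 942.24 T
T = 14016.1 / 942.24 = 14.88 °C

T_f = 14.9 °C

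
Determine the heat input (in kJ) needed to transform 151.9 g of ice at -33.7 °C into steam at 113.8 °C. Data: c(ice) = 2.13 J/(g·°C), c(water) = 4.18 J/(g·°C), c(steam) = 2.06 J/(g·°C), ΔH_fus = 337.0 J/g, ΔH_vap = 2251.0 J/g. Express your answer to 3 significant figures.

q = 472 kJ

q1 (heat ice -33.7→0.0 °C): 151.9 × 2.13 × 33.7 = 10904 J
q2 (melt at 0 °C): 151.9 × 337.0 = 51190 J
q3 (heat water 0.0→100.0 °C): 151.9 × 4.18 × 100.0 = 63494 J
q4 (vaporize at 100 °C): 151.9 × 2251.0 = 341927 J
q5 (heat steam 100.0→113.8 °C): 151.9 × 2.06 × 13.8 = 4318 J
Total: 10904 + 51190 + 63494 + 341927 + 4318 = 471833 J = 472 kJ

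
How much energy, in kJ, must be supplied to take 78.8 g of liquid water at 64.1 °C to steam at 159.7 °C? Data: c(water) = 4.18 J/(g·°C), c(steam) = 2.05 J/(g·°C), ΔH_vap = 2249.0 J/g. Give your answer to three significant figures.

q = 199 kJ

q1 (heat water 64.1→100.0 °C): 78.8 × 4.18 × 35.9 = 11825 J
q2 (vaporize at 100 °C): 78.8 × 2249.0 = 177221 J
q3 (heat steam 100.0→159.7 °C): 78.8 × 2.05 × 59.7 = 9644 J
Total: 11825 + 177221 + 9644 = 198690 J = 199 kJ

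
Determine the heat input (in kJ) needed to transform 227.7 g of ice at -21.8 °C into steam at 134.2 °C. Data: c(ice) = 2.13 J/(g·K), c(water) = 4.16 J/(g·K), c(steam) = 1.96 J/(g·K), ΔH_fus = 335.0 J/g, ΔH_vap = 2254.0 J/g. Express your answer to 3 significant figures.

q1 (heat ice -21.8→0.0 °C): 227.7 × 2.13 × 21.8 = 10573 J
q2 (melt at 0 °C): 227.7 × 335.0 = 76280 J
q3 (heat water 0.0→100.0 °C): 227.7 × 4.16 × 100.0 = 94723 J
q4 (vaporize at 100 °C): 227.7 × 2254.0 = 513236 J
q5 (heat steam 100.0→134.2 °C): 227.7 × 1.96 × 34.2 = 15263 J
Total: 10573 + 76280 + 94723 + 513236 + 15263 = 710075 J = 710 kJ

q = 710 kJ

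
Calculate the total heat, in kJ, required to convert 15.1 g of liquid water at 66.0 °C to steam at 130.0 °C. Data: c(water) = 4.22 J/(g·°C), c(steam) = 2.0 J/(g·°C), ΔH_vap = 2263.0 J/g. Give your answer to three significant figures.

q1 (heat water 66.0→100.0 °C): 15.1 × 4.22 × 34.0 = 2167 J
q2 (vaporize at 100 °C): 15.1 × 2263.0 = 34171 J
q3 (heat steam 100.0→130.0 °C): 15.1 × 2.0 × 30.0 = 906 J
Total: 2167 + 34171 + 906 = 37244 J = 37.2 kJ

q = 37.2 kJ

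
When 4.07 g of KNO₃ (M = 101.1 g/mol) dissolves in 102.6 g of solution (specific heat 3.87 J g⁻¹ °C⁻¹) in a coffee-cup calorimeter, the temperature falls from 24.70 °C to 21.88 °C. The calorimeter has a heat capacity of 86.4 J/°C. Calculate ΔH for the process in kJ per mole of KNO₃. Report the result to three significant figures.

|ΔT| = |21.88 − 24.70| = 2.82 °C
|q_surr| = (102.6 × 3.87 + 86.4) × 2.82 = 483.462 × 2.82 = 1363 J
n(KNO₃) = 4.07 / 101.1 = 0.04026 mol
Temperature fell, so q_rxn = +|q_surr| = 1.363 kJ
ΔH = q_rxn / n = 33.85 kJ/mol

ΔH = 33.9 kJ/mol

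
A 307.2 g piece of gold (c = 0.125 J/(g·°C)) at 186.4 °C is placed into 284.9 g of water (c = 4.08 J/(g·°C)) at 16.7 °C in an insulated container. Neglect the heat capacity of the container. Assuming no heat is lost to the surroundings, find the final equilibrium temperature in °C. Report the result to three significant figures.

Heat lost by gold = heat gained by water.
(307.2)(0.125)(186.4 − T) = (284.9)(4.08)(T − 16.7)
38.4 (186.4 − T) = 1162.392 (T − 16.7)
7157.8 − 38.4 T = 1162.392 T − 19412
26569.8 = 1200.792 T
T = 22.13 °C

T_f = 22.1 °C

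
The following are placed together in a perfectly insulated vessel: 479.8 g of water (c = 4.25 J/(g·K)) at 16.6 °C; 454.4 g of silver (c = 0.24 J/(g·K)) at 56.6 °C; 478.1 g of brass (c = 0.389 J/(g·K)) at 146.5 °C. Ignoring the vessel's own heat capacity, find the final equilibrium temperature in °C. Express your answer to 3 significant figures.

T_f = 28.8 °C

Σ mᵢcᵢ(T − Tᵢ) = 0  ⇒  T = Σ mᵢcᵢTᵢ / Σ mᵢcᵢ
Σ mᵢcᵢ = 479.8×4.25 + 454.4×0.24 + 478.1×0.389 = 2334.1869
Σ mᵢcᵢTᵢ = 2039.15×16.6 + 109.056×56.6 + 185.9809×146.5 = 67269
T = 67269 / 2334.1869 = 28.82 °C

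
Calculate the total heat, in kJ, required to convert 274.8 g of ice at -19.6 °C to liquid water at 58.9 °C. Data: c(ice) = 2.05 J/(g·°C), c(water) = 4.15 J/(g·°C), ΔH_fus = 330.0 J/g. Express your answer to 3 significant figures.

q = 169 kJ

q1 (heat ice -19.6→0.0 °C): 274.8 × 2.05 × 19.6 = 11041 J
q2 (melt at 0 °C): 274.8 × 330.0 = 90684 J
q3 (heat water 0.0→58.9 °C): 274.8 × 4.15 × 58.9 = 67171 J
Total: 11041 + 90684 + 67171 = 168896 J = 169 kJ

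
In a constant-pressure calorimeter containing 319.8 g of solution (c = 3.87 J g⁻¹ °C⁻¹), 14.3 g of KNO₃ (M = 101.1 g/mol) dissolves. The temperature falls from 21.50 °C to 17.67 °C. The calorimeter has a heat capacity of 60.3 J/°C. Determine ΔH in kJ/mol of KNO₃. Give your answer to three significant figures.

|ΔT| = |17.67 − 21.50| = 3.83 °C
|q_surr| = (319.8 × 3.87 + 60.3) × 3.83 = 1297.926 × 3.83 = 4971.1 J
n(KNO₃) = 14.3 / 101.1 = 0.14144 mol
Temperature fell, so q_rxn = +|q_surr| = 4.9711 kJ
ΔH = q_rxn / n = 35.146 kJ/mol

ΔH = 35.1 kJ/mol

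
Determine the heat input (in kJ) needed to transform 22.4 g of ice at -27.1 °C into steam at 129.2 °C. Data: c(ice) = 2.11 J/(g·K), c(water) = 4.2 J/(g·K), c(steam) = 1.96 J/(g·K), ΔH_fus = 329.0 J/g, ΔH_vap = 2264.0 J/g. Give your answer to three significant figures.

q1 (heat ice -27.1→0.0 °C): 22.4 × 2.11 × 27.1 = 1281 J
q2 (melt at 0 °C): 22.4 × 329.0 = 7370 J
q3 (heat water 0.0→100.0 °C): 22.4 × 4.2 × 100.0 = 9408 J
q4 (vaporize at 100 °C): 22.4 × 2264.0 = 50714 J
q5 (heat steam 100.0→129.2 °C): 22.4 × 1.96 × 29.2 = 1282 J
Total: 1281 + 7370 + 9408 + 50714 + 1282 = 70055 J = 70.1 kJ

q = 70.1 kJ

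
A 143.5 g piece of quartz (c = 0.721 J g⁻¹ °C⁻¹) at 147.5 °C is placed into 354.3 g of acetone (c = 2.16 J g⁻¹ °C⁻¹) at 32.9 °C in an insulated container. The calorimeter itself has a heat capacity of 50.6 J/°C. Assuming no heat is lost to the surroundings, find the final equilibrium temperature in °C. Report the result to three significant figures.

Heat lost by quartz = heat gained by acetone + calorimeter.
(143.5)(0.721)(147.5 − T) = [(354.3)(2.16) + 50.6](T − 32.9)
103.4635 (147.5 − T) = 815.888 (T − 32.9)
15261 − 103.4635 T = 815.888 T − 26843
42104 = 919.3515 T
T = 45.80 °C

T_f = 45.8 °C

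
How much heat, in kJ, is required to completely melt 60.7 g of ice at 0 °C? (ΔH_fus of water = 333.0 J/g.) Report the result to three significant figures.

q = 20.2 kJ

q = m × ΔH_fus = 60.7 × 333.0 = 20210 J = 20.2 kJ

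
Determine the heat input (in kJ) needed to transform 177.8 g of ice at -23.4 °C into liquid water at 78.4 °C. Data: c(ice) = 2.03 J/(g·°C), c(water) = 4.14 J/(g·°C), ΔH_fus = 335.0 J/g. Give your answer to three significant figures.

q = 126 kJ

q1 (heat ice -23.4→0.0 °C): 177.8 × 2.03 × 23.4 = 8446 J
q2 (melt at 0 °C): 177.8 × 335.0 = 59563 J
q3 (heat water 0.0→78.4 °C): 177.8 × 4.14 × 78.4 = 57710 J
Total: 8446 + 59563 + 57710 = 125719 J = 126 kJ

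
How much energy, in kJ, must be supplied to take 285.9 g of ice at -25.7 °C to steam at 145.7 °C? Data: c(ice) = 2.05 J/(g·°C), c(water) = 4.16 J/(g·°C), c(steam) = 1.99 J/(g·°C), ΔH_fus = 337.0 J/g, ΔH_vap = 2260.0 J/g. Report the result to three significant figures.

q1 (heat ice -25.7→0.0 °C): 285.9 × 2.05 × 25.7 = 15063 J
q2 (melt at 0 °C): 285.9 × 337.0 = 96348 J
q3 (heat water 0.0→100.0 °C): 285.9 × 4.16 × 100.0 = 118934 J
q4 (vaporize at 100 °C): 285.9 × 2260.0 = 646134 J
q5 (heat steam 100.0→145.7 °C): 285.9 × 1.99 × 45.7 = 26001 J
Total: 15063 + 96348 + 118934 + 646134 + 26001 = 902480 J = 902 kJ

q = 902 kJ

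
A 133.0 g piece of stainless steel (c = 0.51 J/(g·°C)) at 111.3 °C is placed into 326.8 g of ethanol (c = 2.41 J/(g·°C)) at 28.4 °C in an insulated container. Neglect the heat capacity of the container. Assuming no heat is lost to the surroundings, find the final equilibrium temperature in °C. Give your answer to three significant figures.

T_f = 35.0 °C

Heat lost by stainless steel = heat gained by ethanol.
(133.0)(0.51)(111.3 − T) = (326.8)(2.41)(T − 28.4)
67.83 (111.3 − T) = 787.588 (T − 28.4)
7549.5 − 67.83 T = 787.588 T − 22367
29916.5 = 855.418 T
T = 34.97 °C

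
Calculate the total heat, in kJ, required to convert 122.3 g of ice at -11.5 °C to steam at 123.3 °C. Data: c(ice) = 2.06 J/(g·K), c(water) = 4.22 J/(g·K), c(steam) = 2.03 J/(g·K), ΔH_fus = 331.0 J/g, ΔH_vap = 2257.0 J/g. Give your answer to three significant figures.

q1 (heat ice -11.5→0.0 °C): 122.3 × 2.06 × 11.5 = 2897 J
q2 (melt at 0 °C): 122.3 × 331.0 = 40481 J
q3 (heat water 0.0→100.0 °C): 122.3 × 4.22 × 100.0 = 51611 J
q4 (vaporize at 100 °C): 122.3 × 2257.0 = 276031 J
q5 (heat steam 100.0→123.3 °C): 122.3 × 2.03 × 23.3 = 5785 J
Total: 2897 + 40481 + 51611 + 276031 + 5785 = 376805 J = 377 kJ

q = 377 kJ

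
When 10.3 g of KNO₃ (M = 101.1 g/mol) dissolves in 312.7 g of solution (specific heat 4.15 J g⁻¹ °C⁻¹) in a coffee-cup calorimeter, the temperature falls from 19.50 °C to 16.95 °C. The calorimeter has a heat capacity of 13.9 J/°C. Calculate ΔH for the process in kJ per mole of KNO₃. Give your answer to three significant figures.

|ΔT| = |16.95 − 19.50| = 2.55 °C
|q_surr| = (312.7 × 4.15 + 13.9) × 2.55 = 1311.605 × 2.55 = 3345 J
n(KNO₃) = 10.3 / 101.1 = 0.1019 mol
Temperature fell, so q_rxn = +|q_surr| = 3.345 kJ
ΔH = q_rxn / n = 32.83 kJ/mol

ΔH = 32.8 kJ/mol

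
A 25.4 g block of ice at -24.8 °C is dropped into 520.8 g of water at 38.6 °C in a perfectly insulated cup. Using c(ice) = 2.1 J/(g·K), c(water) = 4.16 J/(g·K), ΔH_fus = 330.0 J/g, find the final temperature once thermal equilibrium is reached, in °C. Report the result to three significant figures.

Heat to bring ice to 0 °C and melt it: q₁ = 25.4×2.1×24.8 + 25.4×330.0 = 9704.8 J
Heat the water can supply cooling to 0 °C: 520.8×4.16×38.6 = 83628.0 J > q₁, so all ice melts.
Energy balance: 520.8×4.16×(38.6 − T) = 9704.8 + 25.4×4.16×(T − 0)
2166.528(38.6 − T) = 9704.8 + 105.664 T
83628.0 − 9704.8 = 2272.192 T
T = 73923.2 / 2272.192 = 32.53 °C

T_f = 32.5 °C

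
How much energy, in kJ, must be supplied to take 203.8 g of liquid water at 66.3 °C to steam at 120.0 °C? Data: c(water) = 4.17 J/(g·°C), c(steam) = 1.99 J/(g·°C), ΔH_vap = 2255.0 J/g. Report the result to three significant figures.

q = 496 kJ

q1 (heat water 66.3→100.0 °C): 203.8 × 4.17 × 33.7 = 28640 J
q2 (vaporize at 100 °C): 203.8 × 2255.0 = 459569 J
q3 (heat steam 100.0→120.0 °C): 203.8 × 1.99 × 20.0 = 8111 J
Total: 28640 + 459569 + 8111 = 496320 J = 496 kJ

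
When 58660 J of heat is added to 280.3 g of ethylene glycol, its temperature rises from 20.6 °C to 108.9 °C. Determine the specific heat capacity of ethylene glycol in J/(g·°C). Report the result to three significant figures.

c = 2.37 J/(g·°C)

c = q / (m ΔT) = 58660 / (280.3 × 88.3)
c = 58660 / 24750.49 = 2.37 J/(g·°C)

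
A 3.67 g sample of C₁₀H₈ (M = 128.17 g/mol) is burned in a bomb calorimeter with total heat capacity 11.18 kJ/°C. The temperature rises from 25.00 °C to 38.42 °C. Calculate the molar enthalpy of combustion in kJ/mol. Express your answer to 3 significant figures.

ΔH = -5240 kJ/mol

ΔT = 38.42 − 25.00 = 13.42 °C
q_cal = C_cal × ΔT = 11.18 × 13.42 = 150.0356 kJ
n = 3.67 / 128.17 = 0.02863 mol
q_rxn = −q_cal = -150.0356 kJ
ΔH = -150.0356 / 0.02863 = -5241 kJ/mol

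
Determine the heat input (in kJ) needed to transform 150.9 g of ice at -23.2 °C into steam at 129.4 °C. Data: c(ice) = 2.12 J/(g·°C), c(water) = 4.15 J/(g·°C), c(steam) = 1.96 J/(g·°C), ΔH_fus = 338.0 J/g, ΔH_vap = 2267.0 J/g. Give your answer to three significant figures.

q = 472 kJ

q1 (heat ice -23.2→0.0 °C): 150.9 × 2.12 × 23.2 = 7422 J
q2 (melt at 0 °C): 150.9 × 338.0 = 51004 J
q3 (heat water 0.0→100.0 °C): 150.9 × 4.15 × 100.0 = 62624 J
q4 (vaporize at 100 °C): 150.9 × 2267.0 = 342090 J
q5 (heat steam 100.0→129.4 °C): 150.9 × 1.96 × 29.4 = 8695 J
Total: 7422 + 51004 + 62624 + 342090 + 8695 = 471835 J = 472 kJ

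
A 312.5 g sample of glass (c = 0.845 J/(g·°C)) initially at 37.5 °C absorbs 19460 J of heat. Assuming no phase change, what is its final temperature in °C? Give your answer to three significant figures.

T_f = 111 °C

ΔT = q / (m c) = 19460 / (312.5 × 0.845) = 73.69 °C
T_f = 37.5 + 73.69 = 111.19 °C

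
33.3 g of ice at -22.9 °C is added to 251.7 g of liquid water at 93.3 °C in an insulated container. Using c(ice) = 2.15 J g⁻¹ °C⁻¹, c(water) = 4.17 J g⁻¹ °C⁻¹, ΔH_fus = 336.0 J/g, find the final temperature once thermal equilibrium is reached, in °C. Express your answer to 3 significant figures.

Heat to bring ice to 0 °C and melt it: q₁ = 33.3×2.15×22.9 + 33.3×336.0 = 12828 J
Heat the water can supply cooling to 0 °C: 251.7×4.17×93.3 = 97926.7 J > q₁, so all ice melts.
Energy balance: 251.7×4.17×(93.3 − T) = 12828 + 33.3×4.17×(T − 0)
1049.589(93.3 − T) = 12828 + 138.861 T
97926.7 − 12828 = 1188.450 T
T = 85098.7 / 1188.450 = 71.60 °C

T_f = 71.6 °C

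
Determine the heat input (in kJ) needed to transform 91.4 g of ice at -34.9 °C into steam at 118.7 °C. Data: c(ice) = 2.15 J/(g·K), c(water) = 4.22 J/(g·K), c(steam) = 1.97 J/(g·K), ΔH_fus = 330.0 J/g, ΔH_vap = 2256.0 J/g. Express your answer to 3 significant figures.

q = 285 kJ

q1 (heat ice -34.9→0.0 °C): 91.4 × 2.15 × 34.9 = 6858 J
q2 (melt at 0 °C): 91.4 × 330.0 = 30162 J
q3 (heat water 0.0→100.0 °C): 91.4 × 4.22 × 100.0 = 38571 J
q4 (vaporize at 100 °C): 91.4 × 2256.0 = 206198 J
q5 (heat steam 100.0→118.7 °C): 91.4 × 1.97 × 18.7 = 3367 J
Total: 6858 + 30162 + 38571 + 206198 + 3367 = 285156 J = 285 kJ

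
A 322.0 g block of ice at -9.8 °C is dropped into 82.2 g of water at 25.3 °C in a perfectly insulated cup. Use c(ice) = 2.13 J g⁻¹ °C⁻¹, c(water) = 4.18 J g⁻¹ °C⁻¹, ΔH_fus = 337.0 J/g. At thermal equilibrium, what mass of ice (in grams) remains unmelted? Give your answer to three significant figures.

m_ice remaining = 316 g

Heat to warm all ice to 0 °C: 322.0×2.13×9.8 = 6721.4 J
Heat released by water cooling to 0 °C: 82.2×4.18×25.3 = 8693.0 J
8693.0 J < 6721.4 + 322.0×337.0 = 115235.4 J, so not all ice melts; final T = 0 °C.
Heat left for melting: 8693.0 − 6721.4 = 1971.6 J
Mass melted = 1971.6 / 337.0 = 5.850 g
Ice remaining = 322.0 − 5.850 = 316.150 g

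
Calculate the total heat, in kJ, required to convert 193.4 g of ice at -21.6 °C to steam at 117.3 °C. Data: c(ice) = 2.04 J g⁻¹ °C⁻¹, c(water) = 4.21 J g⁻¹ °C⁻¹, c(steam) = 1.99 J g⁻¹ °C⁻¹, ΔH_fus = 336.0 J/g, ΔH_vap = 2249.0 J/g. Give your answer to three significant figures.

q1 (heat ice -21.6→0.0 °C): 193.4 × 2.04 × 21.6 = 8522 J
q2 (melt at 0 °C): 193.4 × 336.0 = 64982 J
q3 (heat water 0.0→100.0 °C): 193.4 × 4.21 × 100.0 = 81421 J
q4 (vaporize at 100 °C): 193.4 × 2249.0 = 434957 J
q5 (heat steam 100.0→117.3 °C): 193.4 × 1.99 × 17.3 = 6658 J
Total: 8522 + 64982 + 81421 + 434957 + 6658 = 596540 J = 597 kJ

q = 597 kJ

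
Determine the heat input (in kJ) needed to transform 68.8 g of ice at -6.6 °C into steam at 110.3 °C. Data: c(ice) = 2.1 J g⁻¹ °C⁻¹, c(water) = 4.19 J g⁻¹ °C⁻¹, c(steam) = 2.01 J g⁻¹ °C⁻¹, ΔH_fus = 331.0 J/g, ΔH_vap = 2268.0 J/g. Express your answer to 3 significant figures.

q1 (heat ice -6.6→0.0 °C): 68.8 × 2.1 × 6.6 = 954 J
q2 (melt at 0 °C): 68.8 × 331.0 = 22773 J
q3 (heat water 0.0→100.0 °C): 68.8 × 4.19 × 100.0 = 28827 J
q4 (vaporize at 100 °C): 68.8 × 2268.0 = 156038 J
q5 (heat steam 100.0→110.3 °C): 68.8 × 2.01 × 10.3 = 1424 J
Total: 954 + 22773 + 28827 + 156038 + 1424 = 210016 J = 210 kJ

q = 210 kJ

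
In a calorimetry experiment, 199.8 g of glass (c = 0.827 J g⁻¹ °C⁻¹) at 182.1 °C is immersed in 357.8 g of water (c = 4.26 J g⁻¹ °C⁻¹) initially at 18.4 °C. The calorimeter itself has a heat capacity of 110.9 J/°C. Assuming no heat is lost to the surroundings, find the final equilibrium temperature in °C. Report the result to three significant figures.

Heat lost by glass = heat gained by water + calorimeter.
(199.8)(0.827)(182.1 − T) = [(357.8)(4.26) + 110.9](T − 18.4)
165.2346 (182.1 − T) = 1635.128 (T − 18.4)
30089 − 165.2346 T = 1635.128 T − 30086
60175 = 1800.3626 T
T = 33.42 °C

T_f = 33.4 °C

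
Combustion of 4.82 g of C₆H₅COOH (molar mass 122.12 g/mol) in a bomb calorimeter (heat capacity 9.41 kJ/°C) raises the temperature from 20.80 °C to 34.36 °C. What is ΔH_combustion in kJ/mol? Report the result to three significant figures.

ΔH = -3230 kJ/mol

ΔT = 34.36 − 20.80 = 13.56 °C
q_cal = C_cal × ΔT = 9.41 × 13.56 = 127.5996 kJ
n = 4.82 / 122.12 = 0.03947 mol
q_rxn = −q_cal = -127.5996 kJ
ΔH = -127.5996 / 0.03947 = -3233 kJ/mol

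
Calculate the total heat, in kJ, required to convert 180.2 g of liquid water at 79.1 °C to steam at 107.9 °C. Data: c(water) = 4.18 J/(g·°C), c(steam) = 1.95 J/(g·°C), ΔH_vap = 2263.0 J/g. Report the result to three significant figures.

q = 426 kJ

q1 (heat water 79.1→100.0 °C): 180.2 × 4.18 × 20.9 = 15743 J
q2 (vaporize at 100 °C): 180.2 × 2263.0 = 407793 J
q3 (heat steam 100.0→107.9 °C): 180.2 × 1.95 × 7.9 = 2776 J
Total: 15743 + 407793 + 2776 = 426312 J = 426 kJ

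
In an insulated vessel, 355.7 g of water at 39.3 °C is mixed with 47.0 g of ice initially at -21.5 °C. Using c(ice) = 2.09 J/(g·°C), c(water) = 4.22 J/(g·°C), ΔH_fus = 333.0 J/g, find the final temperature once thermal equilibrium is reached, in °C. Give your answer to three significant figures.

T_f = 24.3 °C

Heat to bring ice to 0 °C and melt it: q₁ = 47.0×2.09×21.5 + 47.0×333.0 = 17763 J
Heat the water can supply cooling to 0 °C: 355.7×4.22×39.3 = 58991.4 J > q₁, so all ice melts.
Energy balance: 355.7×4.22×(39.3 − T) = 17763 + 47.0×4.22×(T − 0)
1501.054(39.3 − T) = 17763 + 198.34 T
58991.4 − 17763 = 1699.394 T
T = 41228.4 / 1699.394 = 24.26 °C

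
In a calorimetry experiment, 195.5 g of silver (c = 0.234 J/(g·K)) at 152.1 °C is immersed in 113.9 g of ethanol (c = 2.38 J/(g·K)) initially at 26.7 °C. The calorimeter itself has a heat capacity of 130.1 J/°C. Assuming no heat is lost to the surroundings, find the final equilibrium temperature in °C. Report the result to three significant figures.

T_f = 39.5 °C

Heat lost by silver = heat gained by ethanol + calorimeter.
(195.5)(0.234)(152.1 − T) = [(113.9)(2.38) + 130.1](T − 26.7)
45.747 (152.1 − T) = 401.182 (T − 26.7)
6958.1 − 45.747 T = 401.182 T − 10712
17670.1 = 446.929 T
T = 39.54 °C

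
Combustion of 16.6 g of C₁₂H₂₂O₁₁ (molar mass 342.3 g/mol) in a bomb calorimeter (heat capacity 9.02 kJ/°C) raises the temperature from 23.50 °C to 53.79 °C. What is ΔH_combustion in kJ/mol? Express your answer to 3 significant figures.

ΔT = 53.79 − 23.50 = 30.29 °C
q_cal = C_cal × ΔT = 9.02 × 30.29 = 273.2158 kJ
n = 16.6 / 342.3 = 0.04850 mol
q_rxn = −q_cal = -273.2158 kJ
ΔH = -273.2158 / 0.04850 = -5633 kJ/mol

ΔH = -5630 kJ/mol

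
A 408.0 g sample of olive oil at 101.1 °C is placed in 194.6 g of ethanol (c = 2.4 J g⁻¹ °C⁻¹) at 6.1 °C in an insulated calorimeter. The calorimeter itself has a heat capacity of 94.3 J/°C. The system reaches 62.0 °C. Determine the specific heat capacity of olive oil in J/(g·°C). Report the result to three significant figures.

c = 1.97 J/(g·°C)

q_gained = (194.6 × 2.4 + 94.3) × (62.0 − 6.1) = 31380 J
q_lost = 408.0 × c × (101.1 − 62.0) = 15952.8 c
Set equal: c = 31380 / 15952.8 = 1.97 J/(g·°C)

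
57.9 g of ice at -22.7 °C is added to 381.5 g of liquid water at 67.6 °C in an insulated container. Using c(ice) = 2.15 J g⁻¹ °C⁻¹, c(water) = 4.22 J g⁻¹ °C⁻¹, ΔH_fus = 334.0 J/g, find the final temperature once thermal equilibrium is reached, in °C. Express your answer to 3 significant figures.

Heat to bring ice to 0 °C and melt it: q₁ = 57.9×2.15×22.7 + 57.9×334.0 = 22164 J
Heat the water can supply cooling to 0 °C: 381.5×4.22×67.6 = 108831 J > q₁, so all ice melts.
Energy balance: 381.5×4.22×(67.6 − T) = 22164 + 57.9×4.22×(T − 0)
1609.93(67.6 − T) = 22164 + 244.338 T
108831 − 22164 = 1854.268 T
T = 86667 / 1854.268 = 46.74 °C

T_f = 46.7 °C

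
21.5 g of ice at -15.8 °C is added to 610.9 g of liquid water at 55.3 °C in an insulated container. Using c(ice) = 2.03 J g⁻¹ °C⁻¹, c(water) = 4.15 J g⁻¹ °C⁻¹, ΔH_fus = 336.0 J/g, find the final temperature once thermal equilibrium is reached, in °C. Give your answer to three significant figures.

Heat to bring ice to 0 °C and melt it: q₁ = 21.5×2.03×15.8 + 21.5×336.0 = 7913.6 J
Heat the water can supply cooling to 0 °C: 610.9×4.15×55.3 = 140198 J > q₁, so all ice melts.
Energy balance: 610.9×4.15×(55.3 − T) = 7913.6 + 21.5×4.15×(T − 0)
2535.235(55.3 − T) = 7913.6 + 89.225 T
140198 − 7913.6 = 2624.460 T
T = 132284.4 / 2624.460 = 50.40 °C

T_f = 50.4 °C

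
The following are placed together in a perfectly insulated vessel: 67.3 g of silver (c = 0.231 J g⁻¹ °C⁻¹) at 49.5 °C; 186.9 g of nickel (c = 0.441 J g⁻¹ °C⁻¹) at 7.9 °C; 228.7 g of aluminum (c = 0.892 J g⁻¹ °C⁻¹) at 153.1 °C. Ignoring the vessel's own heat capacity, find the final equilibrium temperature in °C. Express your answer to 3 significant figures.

Σ mᵢcᵢ(T − Tᵢ) = 0  ⇒  T = Σ mᵢcᵢTᵢ / Σ mᵢcᵢ
Σ mᵢcᵢ = 67.3×0.231 + 186.9×0.441 + 228.7×0.892 = 301.9696
Σ mᵢcᵢTᵢ = 15.5463×49.5 + 82.4229×7.9 + 204.0004×153.1 = 32653
T = 32653 / 301.9696 = 108.1 °C

T_f = 108 °C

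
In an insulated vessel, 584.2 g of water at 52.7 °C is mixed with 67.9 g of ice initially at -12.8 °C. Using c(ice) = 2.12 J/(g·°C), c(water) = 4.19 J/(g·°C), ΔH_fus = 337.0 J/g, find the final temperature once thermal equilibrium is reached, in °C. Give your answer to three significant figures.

T_f = 38.2 °C

Heat to bring ice to 0 °C and melt it: q₁ = 67.9×2.12×12.8 + 67.9×337.0 = 24725 J
Heat the water can supply cooling to 0 °C: 584.2×4.19×52.7 = 128999 J > q₁, so all ice melts.
Energy balance: 584.2×4.19×(52.7 − T) = 24725 + 67.9×4.19×(T − 0)
2447.798(52.7 − T) = 24725 + 284.501 T
128999 − 24725 = 2732.299 T
T = 104274 / 2732.299 = 38.16 °C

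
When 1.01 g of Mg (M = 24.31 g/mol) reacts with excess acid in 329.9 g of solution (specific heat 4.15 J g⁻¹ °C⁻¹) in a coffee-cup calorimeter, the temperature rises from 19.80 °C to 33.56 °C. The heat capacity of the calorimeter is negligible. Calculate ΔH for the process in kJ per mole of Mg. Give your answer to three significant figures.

ΔH = -453 kJ/mol

|ΔT| = |33.56 − 19.80| = 13.76 °C
|q_surr| = (329.9 × 4.15) × 13.76 = 1369.085 × 13.76 = 18840 J
n(Mg) = 1.01 / 24.31 = 0.04155 mol
Temperature rose, so q_rxn = −|q_surr| = -18.84 kJ
ΔH = q_rxn / n = -453.4 kJ/mol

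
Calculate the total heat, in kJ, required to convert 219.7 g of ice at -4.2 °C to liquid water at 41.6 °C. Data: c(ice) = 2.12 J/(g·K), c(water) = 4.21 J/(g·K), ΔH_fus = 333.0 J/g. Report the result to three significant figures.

q = 114 kJ

q1 (heat ice -4.2→0.0 °C): 219.7 × 2.12 × 4.2 = 1956 J
q2 (melt at 0 °C): 219.7 × 333.0 = 73160 J
q3 (heat water 0.0→41.6 °C): 219.7 × 4.21 × 41.6 = 38477 J
Total: 1956 + 73160 + 38477 = 113593 J = 114 kJ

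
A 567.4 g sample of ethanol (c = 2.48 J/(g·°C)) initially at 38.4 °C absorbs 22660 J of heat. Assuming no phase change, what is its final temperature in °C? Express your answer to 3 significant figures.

ΔT = q / (m c) = 22660 / (567.4 × 2.48) = 16.10 °C
T_f = 38.4 + 16.10 = 54.50 °C

T_f = 54.5 °C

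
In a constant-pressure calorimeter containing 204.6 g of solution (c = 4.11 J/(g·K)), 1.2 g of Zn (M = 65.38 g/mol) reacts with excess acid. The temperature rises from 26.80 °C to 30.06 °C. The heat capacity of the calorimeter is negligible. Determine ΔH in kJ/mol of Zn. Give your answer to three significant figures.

|ΔT| = |30.06 − 26.80| = 3.26 °C
|q_surr| = (204.6 × 4.11) × 3.26 = 840.906 × 3.26 = 2741 J
n(Zn) = 1.2 / 65.38 = 0.01835 mol
Temperature rose, so q_rxn = −|q_surr| = -2.741 kJ
ΔH = q_rxn / n = -149.4 kJ/mol

ΔH = -149 kJ/mol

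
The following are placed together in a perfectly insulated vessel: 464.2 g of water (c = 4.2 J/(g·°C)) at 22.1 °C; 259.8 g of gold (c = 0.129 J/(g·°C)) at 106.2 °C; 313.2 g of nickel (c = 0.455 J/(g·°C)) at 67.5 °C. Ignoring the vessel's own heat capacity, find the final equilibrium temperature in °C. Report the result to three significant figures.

Σ mᵢcᵢ(T − Tᵢ) = 0  ⇒  T = Σ mᵢcᵢTᵢ / Σ mᵢcᵢ
Σ mᵢcᵢ = 464.2×4.2 + 259.8×0.129 + 313.2×0.455 = 2125.6602
Σ mᵢcᵢTᵢ = 1949.64×22.1 + 33.5142×106.2 + 142.506×67.5 = 56265
T = 56265 / 2125.6602 = 26.47 °C

T_f = 26.5 °C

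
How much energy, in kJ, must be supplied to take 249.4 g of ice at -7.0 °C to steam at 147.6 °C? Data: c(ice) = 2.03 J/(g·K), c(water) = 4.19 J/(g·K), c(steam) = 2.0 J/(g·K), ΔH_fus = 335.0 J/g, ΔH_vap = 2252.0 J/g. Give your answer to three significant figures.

q1 (heat ice -7.0→0.0 °C): 249.4 × 2.03 × 7.0 = 3544 J
q2 (melt at 0 °C): 249.4 × 335.0 = 83549 J
q3 (heat water 0.0→100.0 °C): 249.4 × 4.19 × 100.0 = 104499 J
q4 (vaporize at 100 °C): 249.4 × 2252.0 = 561649 J
q5 (heat steam 100.0→147.6 °C): 249.4 × 2.0 × 47.6 = 23743 J
Total: 3544 + 83549 + 104499 + 561649 + 23743 = 776984 J = 777 kJ

q = 777 kJ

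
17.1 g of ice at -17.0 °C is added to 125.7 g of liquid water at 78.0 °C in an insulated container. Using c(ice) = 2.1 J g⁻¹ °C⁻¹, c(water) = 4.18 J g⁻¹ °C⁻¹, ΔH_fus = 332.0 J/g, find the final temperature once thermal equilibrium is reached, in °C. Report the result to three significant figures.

Heat to bring ice to 0 °C and melt it: q₁ = 17.1×2.1×17.0 + 17.1×332.0 = 6287.7 J
Heat the water can supply cooling to 0 °C: 125.7×4.18×78.0 = 40983.2 J > q₁, so all ice melts.
Energy balance: 125.7×4.18×(78.0 − T) = 6287.7 + 17.1×4.18×(T − 0)
525.426(78.0 − T) = 6287.7 + 71.478 T
40983.2 − 6287.7 = 596.904 T
T = 34695.5 / 596.904 = 58.13 °C

T_f = 58.1 °C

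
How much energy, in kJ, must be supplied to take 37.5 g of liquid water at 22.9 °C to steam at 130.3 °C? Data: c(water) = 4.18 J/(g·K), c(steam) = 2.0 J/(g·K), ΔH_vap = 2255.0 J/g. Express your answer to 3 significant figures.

q = 98.9 kJ

q1 (heat water 22.9→100.0 °C): 37.5 × 4.18 × 77.1 = 12085 J
q2 (vaporize at 100 °C): 37.5 × 2255.0 = 84563 J
q3 (heat steam 100.0→130.3 °C): 37.5 × 2.0 × 30.3 = 2273 J
Total: 12085 + 84563 + 2273 = 98921 J = 98.9 kJ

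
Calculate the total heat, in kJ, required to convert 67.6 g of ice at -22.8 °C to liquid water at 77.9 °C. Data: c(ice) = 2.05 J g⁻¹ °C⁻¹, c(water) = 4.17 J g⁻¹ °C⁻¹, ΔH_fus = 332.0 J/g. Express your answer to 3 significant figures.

q = 47.6 kJ

q1 (heat ice -22.8→0.0 °C): 67.6 × 2.05 × 22.8 = 3160 J
q2 (melt at 0 °C): 67.6 × 332.0 = 22443 J
q3 (heat water 0.0→77.9 °C): 67.6 × 4.17 × 77.9 = 21959 J
Total: 3160 + 22443 + 21959 = 47562 J = 47.6 kJ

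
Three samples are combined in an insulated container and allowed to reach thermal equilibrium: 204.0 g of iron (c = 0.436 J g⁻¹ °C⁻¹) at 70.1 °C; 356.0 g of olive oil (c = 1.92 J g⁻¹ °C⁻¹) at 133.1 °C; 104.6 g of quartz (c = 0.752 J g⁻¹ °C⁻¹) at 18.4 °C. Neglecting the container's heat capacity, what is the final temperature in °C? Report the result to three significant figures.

Σ mᵢcᵢ(T − Tᵢ) = 0  ⇒  T = Σ mᵢcᵢTᵢ / Σ mᵢcᵢ
Σ mᵢcᵢ = 204.0×0.436 + 356.0×1.92 + 104.6×0.752 = 851.1232
Σ mᵢcᵢTᵢ = 88.944×70.1 + 683.52×133.1 + 78.6592×18.4 = 98659
T = 98659 / 851.1232 = 115.9 °C

T_f = 116 °C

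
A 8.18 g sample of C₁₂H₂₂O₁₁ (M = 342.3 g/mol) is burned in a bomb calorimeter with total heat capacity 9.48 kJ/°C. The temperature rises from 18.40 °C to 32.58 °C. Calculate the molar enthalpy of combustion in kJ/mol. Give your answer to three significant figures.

ΔH = -5630 kJ/mol

ΔT = 32.58 − 18.40 = 14.18 °C
q_cal = C_cal × ΔT = 9.48 × 14.18 = 134.4264 kJ
n = 8.18 / 342.3 = 0.023897 mol
q_rxn = −q_cal = -134.4264 kJ
ΔH = -134.4264 / 0.023897 = -5625 kJ/mol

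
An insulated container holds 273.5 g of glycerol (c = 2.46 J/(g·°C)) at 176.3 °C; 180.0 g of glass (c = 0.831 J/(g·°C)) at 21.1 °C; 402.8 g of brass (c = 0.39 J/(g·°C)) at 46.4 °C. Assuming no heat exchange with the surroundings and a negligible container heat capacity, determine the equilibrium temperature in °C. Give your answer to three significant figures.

Σ mᵢcᵢ(T − Tᵢ) = 0  ⇒  T = Σ mᵢcᵢTᵢ / Σ mᵢcᵢ
Σ mᵢcᵢ = 273.5×2.46 + 180.0×0.831 + 402.8×0.39 = 979.482
Σ mᵢcᵢTᵢ = 672.81×176.3 + 149.58×21.1 + 157.092×46.4 = 129060
T = 129060 / 979.482 = 131.8 °C

T_f = 132 °C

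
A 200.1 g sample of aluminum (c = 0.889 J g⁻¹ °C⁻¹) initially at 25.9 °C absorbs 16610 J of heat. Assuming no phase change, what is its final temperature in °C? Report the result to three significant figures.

T_f = 119 °C

ΔT = q / (m c) = 16610 / (200.1 × 0.889) = 93.37 °C
T_f = 25.9 + 93.37 = 119.27 °C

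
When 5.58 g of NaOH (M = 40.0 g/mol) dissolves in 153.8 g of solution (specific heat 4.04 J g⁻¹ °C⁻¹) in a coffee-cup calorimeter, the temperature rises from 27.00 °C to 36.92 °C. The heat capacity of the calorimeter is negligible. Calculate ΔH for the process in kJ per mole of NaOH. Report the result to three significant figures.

ΔH = -44.2 kJ/mol

|ΔT| = |36.92 − 27.00| = 9.92 °C
|q_surr| = (153.8 × 4.04) × 9.92 = 621.352 × 9.92 = 6164 J
n(NaOH) = 5.58 / 40.0 = 0.1395 mol
Temperature rose, so q_rxn = −|q_surr| = -6.164 kJ
ΔH = q_rxn / n = -44.19 kJ/mol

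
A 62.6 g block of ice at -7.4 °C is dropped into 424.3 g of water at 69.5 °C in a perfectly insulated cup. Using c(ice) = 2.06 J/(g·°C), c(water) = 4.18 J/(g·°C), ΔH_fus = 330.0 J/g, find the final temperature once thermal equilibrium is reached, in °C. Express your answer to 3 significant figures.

T_f = 49.9 °C

Heat to bring ice to 0 °C and melt it: q₁ = 62.6×2.06×7.4 + 62.6×330.0 = 21612 J
Heat the water can supply cooling to 0 °C: 424.3×4.18×69.5 = 123263 J > q₁, so all ice melts.
Energy balance: 424.3×4.18×(69.5 − T) = 21612 + 62.6×4.18×(T − 0)
1773.574(69.5 − T) = 21612 + 261.668 T
123263 − 21612 = 2035.242 T
T = 101651 / 2035.242 = 49.945 °C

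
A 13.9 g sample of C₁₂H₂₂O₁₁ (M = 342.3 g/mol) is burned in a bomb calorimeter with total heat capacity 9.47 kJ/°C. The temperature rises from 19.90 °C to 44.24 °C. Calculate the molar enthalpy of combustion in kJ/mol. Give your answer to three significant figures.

ΔH = -5680 kJ/mol

ΔT = 44.24 − 19.90 = 24.34 °C
q_cal = C_cal × ΔT = 9.47 × 24.34 = 230.4998 kJ
n = 13.9 / 342.3 = 0.04061 mol
q_rxn = −q_cal = -230.4998 kJ
ΔH = -230.4998 / 0.04061 = -5676 kJ/mol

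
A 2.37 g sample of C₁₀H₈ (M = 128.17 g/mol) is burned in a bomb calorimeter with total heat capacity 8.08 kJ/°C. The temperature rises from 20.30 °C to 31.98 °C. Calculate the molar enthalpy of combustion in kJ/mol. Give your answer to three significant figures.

ΔT = 31.98 − 20.30 = 11.68 °C
q_cal = C_cal × ΔT = 8.08 × 11.68 = 94.3744 kJ
n = 2.37 / 128.17 = 0.01849 mol
q_rxn = −q_cal = -94.3744 kJ
ΔH = -94.3744 / 0.01849 = -5104 kJ/mol

ΔH = -5100 kJ/mol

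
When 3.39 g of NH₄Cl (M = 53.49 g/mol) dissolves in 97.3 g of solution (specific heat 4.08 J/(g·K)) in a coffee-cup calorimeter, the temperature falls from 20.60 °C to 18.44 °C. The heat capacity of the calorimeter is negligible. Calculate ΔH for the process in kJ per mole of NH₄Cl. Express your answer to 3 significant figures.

ΔH = 13.5 kJ/mol

|ΔT| = |18.44 − 20.60| = 2.16 °C
|q_surr| = (97.3 × 4.08) × 2.16 = 396.984 × 2.16 = 857.5 J
n(NH₄Cl) = 3.39 / 53.49 = 0.06338 mol
Temperature fell, so q_rxn = +|q_surr| = 0.8575 kJ
ΔH = q_rxn / n = 13.53 kJ/mol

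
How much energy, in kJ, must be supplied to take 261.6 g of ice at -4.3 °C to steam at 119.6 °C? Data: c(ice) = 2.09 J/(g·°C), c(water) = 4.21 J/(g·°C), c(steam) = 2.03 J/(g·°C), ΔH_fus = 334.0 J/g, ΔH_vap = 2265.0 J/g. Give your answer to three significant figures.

q = 803 kJ

q1 (heat ice -4.3→0.0 °C): 261.6 × 2.09 × 4.3 = 2351 J
q2 (melt at 0 °C): 261.6 × 334.0 = 87374 J
q3 (heat water 0.0→100.0 °C): 261.6 × 4.21 × 100.0 = 110134 J
q4 (vaporize at 100 °C): 261.6 × 2265.0 = 592524 J
q5 (heat steam 100.0→119.6 °C): 261.6 × 2.03 × 19.6 = 10409 J
Total: 2351 + 87374 + 110134 + 592524 + 10409 = 802792 J = 803 kJ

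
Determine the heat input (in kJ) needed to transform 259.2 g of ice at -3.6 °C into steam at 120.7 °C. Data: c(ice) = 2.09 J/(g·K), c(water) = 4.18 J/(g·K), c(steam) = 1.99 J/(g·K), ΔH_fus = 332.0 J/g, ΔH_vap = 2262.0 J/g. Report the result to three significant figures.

q1 (heat ice -3.6→0.0 °C): 259.2 × 2.09 × 3.6 = 1950 J
q2 (melt at 0 °C): 259.2 × 332.0 = 86054 J
q3 (heat water 0.0→100.0 °C): 259.2 × 4.18 × 100.0 = 108346 J
q4 (vaporize at 100 °C): 259.2 × 2262.0 = 586310 J
q5 (heat steam 100.0→120.7 °C): 259.2 × 1.99 × 20.7 = 10677 J
Total: 1950 + 86054 + 108346 + 586310 + 10677 = 793337 J = 793 kJ

q = 793 kJ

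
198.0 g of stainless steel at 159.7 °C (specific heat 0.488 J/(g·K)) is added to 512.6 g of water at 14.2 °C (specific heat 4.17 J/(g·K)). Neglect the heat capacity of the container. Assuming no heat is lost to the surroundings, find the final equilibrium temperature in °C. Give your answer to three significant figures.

T_f = 20.5 °C

Heat lost by stainless steel = heat gained by water.
(198.0)(0.488)(159.7 − T) = (512.6)(4.17)(T − 14.2)
96.624 (159.7 − T) = 2137.542 (T − 14.2)
15431 − 96.624 T = 2137.542 T − 30353
45784 = 2234.166 T
T = 20.49 °C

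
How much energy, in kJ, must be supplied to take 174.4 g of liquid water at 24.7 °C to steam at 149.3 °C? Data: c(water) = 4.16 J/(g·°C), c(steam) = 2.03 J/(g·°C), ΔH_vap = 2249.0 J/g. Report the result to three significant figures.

q1 (heat water 24.7→100.0 °C): 174.4 × 4.16 × 75.3 = 54630 J
q2 (vaporize at 100 °C): 174.4 × 2249.0 = 392226 J
q3 (heat steam 100.0→149.3 °C): 174.4 × 2.03 × 49.3 = 17454 J
Total: 54630 + 392226 + 17454 = 464310 J = 464 kJ

q = 464 kJ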